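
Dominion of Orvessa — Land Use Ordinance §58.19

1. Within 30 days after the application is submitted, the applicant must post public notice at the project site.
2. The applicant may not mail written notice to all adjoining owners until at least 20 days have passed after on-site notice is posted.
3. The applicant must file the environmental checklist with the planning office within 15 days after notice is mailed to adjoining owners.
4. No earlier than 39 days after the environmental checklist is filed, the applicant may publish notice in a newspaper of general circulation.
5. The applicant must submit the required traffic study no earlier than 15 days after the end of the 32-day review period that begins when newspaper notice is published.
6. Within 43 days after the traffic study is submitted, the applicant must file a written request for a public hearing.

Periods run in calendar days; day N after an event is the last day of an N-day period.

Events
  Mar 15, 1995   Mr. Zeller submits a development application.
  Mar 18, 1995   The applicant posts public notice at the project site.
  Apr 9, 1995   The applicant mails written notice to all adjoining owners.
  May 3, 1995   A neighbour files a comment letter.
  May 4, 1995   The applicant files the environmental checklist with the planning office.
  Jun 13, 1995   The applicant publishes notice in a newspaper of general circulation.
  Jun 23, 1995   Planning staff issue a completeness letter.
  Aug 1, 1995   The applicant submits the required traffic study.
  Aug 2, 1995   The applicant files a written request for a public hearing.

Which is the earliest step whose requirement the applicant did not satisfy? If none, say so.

Step 1 — counting 30 days from Mar 15, 1995 (when the application is submitted) gives a deadline of Apr 14, 1995; completed Mar 18, 1995, before the deadline.
Step 2 — must wait 20 days from Mar 18, 1995 (when on-site notice is posted), so not before Apr 7, 1995; done Apr 9, 1995, after the minimum wait.
Step 3 — counting 15 days from Apr 9, 1995 (when notice is mailed to adjoining owners) gives a deadline of Apr 24, 1995; done May 4, 1995 — 10 days late.
The procedure was therefore not followed at step 3.

Step 3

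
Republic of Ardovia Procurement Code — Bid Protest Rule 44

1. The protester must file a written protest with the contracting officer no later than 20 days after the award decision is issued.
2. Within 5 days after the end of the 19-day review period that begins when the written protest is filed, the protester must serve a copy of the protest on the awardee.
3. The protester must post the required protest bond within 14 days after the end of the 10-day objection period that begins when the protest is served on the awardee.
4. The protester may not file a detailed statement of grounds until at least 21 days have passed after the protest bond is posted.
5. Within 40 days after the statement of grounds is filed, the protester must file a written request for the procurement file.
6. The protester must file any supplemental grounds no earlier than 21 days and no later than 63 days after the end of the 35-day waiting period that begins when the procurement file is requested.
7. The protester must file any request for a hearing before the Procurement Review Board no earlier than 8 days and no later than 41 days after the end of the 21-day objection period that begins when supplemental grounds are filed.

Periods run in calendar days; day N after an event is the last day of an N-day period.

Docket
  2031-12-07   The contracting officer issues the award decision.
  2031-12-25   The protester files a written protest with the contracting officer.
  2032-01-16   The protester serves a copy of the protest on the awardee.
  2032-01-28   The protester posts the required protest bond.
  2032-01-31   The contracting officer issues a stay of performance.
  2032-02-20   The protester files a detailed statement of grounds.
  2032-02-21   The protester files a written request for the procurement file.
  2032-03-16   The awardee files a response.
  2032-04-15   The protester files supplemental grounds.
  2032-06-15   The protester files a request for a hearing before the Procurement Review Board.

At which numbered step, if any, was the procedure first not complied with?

(1) due by 2031-12-07 + 20 days = 2031-12-27; completed 2031-12-25, before the deadline.
(2) due by 2032-01-13 + 5 days = 2032-01-18; 2032-01-16 is within that limit.
(3) due by 2032-01-26 + 14 days = 2032-02-09; 2032-01-28 is within that limit.
(4) permitted from 2032-01-28 + 21 days = 2032-02-18 onward; done 2032-02-20 — permitted.
(5) due by 2032-02-20 + 40 days = 2032-03-31; done 2032-02-21 — timely.
(6) the permitted window runs from 2032-03-27 + 21 = 2032-04-17 to 2032-03-27 + 63 = 2032-05-29; 2032-04-15 is 2 days too early.

Step 6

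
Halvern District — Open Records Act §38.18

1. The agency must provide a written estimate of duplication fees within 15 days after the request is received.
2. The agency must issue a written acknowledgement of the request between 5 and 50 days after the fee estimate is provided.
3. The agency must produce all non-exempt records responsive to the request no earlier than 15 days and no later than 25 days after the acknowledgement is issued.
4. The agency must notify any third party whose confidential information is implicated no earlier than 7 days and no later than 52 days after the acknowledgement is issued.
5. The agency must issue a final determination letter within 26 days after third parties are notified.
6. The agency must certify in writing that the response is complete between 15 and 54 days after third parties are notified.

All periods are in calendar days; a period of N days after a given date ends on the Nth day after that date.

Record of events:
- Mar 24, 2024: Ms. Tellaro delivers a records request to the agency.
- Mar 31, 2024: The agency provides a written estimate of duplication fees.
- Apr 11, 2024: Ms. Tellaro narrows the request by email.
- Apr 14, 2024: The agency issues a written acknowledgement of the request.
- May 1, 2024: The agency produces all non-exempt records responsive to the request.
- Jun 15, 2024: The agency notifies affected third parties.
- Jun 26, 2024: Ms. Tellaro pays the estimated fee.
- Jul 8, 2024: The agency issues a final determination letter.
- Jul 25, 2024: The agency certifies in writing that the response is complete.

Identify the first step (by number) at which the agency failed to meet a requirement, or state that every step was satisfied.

Step 1: 15 days after Mar 24, 2024 (when the request is received) is Apr 8, 2024; done Mar 31, 2024 — timely.
Step 2: the window is 5–50 days after Mar 31, 2024 (when the fee estimate is provided), so Apr 5, 2024 through May 20, 2024; done Apr 14, 2024 — within the window.
Step 3: the window is 15–25 days after Apr 14, 2024 (when the acknowledgement is issued), so Apr 29, 2024 through May 9, 2024; done May 1, 2024, which is between those dates.
Step 4: the window is 7–52 days after Apr 14, 2024 (when the acknowledgement is issued), so Apr 21, 2024 through Jun 5, 2024; done Jun 15, 2024 — 10 days after the window closed.

Step 4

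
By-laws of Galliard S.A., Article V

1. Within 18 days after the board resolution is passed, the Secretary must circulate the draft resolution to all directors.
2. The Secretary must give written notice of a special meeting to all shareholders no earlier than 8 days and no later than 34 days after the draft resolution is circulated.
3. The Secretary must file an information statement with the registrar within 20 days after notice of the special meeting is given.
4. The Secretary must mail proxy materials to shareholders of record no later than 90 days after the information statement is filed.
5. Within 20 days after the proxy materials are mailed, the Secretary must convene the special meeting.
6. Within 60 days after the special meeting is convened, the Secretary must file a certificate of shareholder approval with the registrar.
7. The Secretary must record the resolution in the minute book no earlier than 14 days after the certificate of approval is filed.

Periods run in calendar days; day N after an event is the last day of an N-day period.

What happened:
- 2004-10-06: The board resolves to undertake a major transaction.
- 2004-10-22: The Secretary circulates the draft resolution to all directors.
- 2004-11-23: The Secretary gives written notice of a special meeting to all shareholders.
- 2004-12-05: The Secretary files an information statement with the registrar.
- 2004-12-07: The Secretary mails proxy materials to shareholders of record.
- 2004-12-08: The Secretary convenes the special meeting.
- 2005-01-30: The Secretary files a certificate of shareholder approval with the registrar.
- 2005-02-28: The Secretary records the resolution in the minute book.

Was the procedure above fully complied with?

Step 1: 18 days after 2004-10-06 (when the board resolution is passed) is 2004-10-24; 2004-10-22 is within that limit.
Step 2: the window is 8–34 days after 2004-10-22 (when the draft resolution is circulated), so 2004-10-30 through 2004-11-25; done 2004-11-23 — within the window.
Step 3: 20 days after 2004-11-23 (when notice of the special meeting is given) is 2004-12-13; 2004-12-05 is within that limit.
Step 4: 90 days after 2004-12-05 (when the information statement is filed) is 2005-03-05; 2004-12-07 is within that limit.
Step 5: 20 days after 2004-12-07 (when the proxy materials are mailed) is 2004-12-27; 2004-12-08 is within that limit.
Step 6: 60 days after 2004-12-08 (when the special meeting is convened) is 2005-02-06; 2005-01-30 is within that limit.
Step 7: the earliest permitted date is 14 days after 2005-01-30 (when the certificate of approval is filed), i.e. 2005-02-13; 2005-02-28 is on or after that date.

Yes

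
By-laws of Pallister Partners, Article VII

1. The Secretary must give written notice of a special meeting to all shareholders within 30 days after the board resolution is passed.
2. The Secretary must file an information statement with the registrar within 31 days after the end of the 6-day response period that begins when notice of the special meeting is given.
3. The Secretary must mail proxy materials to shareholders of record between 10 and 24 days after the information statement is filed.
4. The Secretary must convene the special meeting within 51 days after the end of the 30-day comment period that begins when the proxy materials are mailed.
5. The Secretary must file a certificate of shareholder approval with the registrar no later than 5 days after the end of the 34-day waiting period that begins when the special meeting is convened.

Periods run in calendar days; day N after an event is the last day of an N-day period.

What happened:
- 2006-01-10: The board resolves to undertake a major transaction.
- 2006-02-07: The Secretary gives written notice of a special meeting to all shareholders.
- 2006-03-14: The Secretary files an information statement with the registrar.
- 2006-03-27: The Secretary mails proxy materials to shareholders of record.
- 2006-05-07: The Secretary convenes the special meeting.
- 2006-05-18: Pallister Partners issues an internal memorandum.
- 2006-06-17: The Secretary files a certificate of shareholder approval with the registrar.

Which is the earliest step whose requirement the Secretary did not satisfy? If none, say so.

Step 5

(1) due by 2006-01-10 + 30 days = 2006-02-09; 2006-02-07 is within that limit.
(2) due by 2006-02-13 + 31 days = 2006-03-16; 2006-03-14 is within that limit.
(3) the permitted window runs from 2006-03-14 + 10 = 2006-03-24 to 2006-03-14 + 24 = 2006-04-07; 2006-03-27 falls inside that range.
(4) due by 2006-04-26 + 51 days = 2006-06-16; done 2006-05-07 — timely.
(5) due by 2006-06-10 + 5 days = 2006-06-15; done 2006-06-17 — 2 days late.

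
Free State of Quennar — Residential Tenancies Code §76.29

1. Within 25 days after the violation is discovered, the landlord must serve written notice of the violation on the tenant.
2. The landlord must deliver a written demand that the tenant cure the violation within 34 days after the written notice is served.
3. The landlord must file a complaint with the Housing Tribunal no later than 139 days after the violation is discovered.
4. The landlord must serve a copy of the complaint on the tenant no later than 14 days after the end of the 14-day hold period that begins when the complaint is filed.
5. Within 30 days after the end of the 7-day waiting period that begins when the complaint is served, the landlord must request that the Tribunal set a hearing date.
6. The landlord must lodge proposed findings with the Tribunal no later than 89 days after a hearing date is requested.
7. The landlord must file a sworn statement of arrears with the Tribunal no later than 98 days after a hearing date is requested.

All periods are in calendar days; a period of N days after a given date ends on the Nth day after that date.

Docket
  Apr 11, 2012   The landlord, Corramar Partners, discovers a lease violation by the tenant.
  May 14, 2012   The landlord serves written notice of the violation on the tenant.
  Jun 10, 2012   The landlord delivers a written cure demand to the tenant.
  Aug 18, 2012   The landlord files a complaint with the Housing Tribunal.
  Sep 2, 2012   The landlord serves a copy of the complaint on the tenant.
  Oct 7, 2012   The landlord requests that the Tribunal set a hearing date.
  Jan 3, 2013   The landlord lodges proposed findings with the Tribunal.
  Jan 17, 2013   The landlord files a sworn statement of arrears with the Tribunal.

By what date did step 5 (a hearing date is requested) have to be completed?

Oct 9, 2012

The complaint is served on Sep 2, 2012; the 7-day waiting period therefore ends Sep 9, 2012, and step 5 runs from that date. 30 days after Sep 9, 2012 is Oct 9, 2012.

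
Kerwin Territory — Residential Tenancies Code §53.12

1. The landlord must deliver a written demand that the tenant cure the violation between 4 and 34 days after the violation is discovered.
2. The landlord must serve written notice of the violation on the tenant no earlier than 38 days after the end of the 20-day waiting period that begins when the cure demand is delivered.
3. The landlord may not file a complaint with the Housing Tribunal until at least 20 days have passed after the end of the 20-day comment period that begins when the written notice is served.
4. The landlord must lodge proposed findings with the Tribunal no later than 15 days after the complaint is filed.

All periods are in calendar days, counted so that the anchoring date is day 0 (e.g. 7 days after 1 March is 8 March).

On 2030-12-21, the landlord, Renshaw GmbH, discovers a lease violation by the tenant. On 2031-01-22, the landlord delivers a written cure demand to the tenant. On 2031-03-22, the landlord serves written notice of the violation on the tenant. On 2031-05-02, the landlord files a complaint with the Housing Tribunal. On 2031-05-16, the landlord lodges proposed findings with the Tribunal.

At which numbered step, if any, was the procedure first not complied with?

None — every step was satisfied

Step 1: the window is 4–34 days after 2030-12-21 (when the violation is discovered), so 2030-12-25 through 2031-01-24; done 2031-01-22 — within the window.
Step 2: the earliest permitted date is 38 days after 2031-02-11 (end of the 20-day waiting period, which began when the cure demand is delivered on 2031-01-22), i.e. 2031-03-21; 2031-03-22 is on or after that date.
Step 3: the earliest permitted date is 20 days after 2031-04-11 (end of the 20-day comment period, which began when the written notice is served on 2031-03-22), i.e. 2031-05-01; done 2031-05-02 — permitted.
Step 4: 15 days after 2031-05-02 (when the complaint is filed) is 2031-05-17; completed 2031-05-16, before the deadline.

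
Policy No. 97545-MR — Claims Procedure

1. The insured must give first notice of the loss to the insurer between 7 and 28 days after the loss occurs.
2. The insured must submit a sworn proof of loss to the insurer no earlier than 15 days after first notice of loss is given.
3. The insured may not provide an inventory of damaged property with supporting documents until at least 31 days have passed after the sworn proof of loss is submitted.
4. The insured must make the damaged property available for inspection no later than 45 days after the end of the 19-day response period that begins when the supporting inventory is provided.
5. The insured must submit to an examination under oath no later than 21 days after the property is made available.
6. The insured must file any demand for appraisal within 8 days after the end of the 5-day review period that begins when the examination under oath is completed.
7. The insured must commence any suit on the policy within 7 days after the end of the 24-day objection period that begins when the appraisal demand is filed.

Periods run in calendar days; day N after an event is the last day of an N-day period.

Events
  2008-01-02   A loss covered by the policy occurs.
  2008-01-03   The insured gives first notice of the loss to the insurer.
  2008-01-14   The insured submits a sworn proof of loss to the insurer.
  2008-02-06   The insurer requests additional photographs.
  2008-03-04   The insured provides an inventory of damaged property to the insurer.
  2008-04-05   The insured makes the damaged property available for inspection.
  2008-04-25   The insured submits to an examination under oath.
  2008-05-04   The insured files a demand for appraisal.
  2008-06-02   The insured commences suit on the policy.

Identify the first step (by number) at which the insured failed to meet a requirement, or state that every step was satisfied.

Step 1 — 7 and 28 days from 2008-01-02 (when the loss occurs) are 2008-01-09 and 2008-01-30 respectively; done 2008-01-03 — 6 days before the window opened.

Step 1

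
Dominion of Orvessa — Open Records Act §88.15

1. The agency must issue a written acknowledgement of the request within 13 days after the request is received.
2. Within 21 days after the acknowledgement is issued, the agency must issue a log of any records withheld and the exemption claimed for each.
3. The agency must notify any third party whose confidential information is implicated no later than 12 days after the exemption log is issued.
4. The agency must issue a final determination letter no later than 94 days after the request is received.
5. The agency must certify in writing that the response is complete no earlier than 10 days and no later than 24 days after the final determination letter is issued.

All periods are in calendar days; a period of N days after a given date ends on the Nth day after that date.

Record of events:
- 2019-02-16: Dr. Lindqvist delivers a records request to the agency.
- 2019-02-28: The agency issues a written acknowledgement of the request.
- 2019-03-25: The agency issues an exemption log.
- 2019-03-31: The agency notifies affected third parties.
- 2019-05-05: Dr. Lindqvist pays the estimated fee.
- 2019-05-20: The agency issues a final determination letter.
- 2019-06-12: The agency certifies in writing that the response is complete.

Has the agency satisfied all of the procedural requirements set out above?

No

Step 1 — counting 13 days from 2019-02-16 (when the request is received) gives a deadline of 2019-03-01; done 2019-02-28 — timely.
Step 2 — counting 21 days from 2019-02-28 (when the acknowledgement is issued) gives a deadline of 2019-03-21; not done until 2019-03-25, 4 days after the deadline.
That is the first point of non-compliance.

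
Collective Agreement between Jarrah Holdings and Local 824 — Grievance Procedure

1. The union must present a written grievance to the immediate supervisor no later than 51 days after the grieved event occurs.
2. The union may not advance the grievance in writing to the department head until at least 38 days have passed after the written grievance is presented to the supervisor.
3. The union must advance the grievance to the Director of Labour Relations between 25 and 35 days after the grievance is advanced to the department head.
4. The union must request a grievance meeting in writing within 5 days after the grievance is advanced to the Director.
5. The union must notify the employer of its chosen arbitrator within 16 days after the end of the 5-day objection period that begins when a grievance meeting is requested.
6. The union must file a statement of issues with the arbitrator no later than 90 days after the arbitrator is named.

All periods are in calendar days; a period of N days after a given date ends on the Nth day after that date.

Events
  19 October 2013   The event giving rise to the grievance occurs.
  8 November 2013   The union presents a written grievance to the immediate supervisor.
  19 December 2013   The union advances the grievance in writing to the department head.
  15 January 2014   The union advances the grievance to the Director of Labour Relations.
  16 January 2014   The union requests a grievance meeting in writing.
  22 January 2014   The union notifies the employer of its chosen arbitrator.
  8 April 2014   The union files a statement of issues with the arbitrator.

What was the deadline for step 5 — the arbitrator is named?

A grievance meeting is requested on 16 January 2014; the 5-day objection period therefore ends 21 January 2014, and step 5 runs from that date. 16 days after 21 January 2014 is 6 February 2014.

6 February 2014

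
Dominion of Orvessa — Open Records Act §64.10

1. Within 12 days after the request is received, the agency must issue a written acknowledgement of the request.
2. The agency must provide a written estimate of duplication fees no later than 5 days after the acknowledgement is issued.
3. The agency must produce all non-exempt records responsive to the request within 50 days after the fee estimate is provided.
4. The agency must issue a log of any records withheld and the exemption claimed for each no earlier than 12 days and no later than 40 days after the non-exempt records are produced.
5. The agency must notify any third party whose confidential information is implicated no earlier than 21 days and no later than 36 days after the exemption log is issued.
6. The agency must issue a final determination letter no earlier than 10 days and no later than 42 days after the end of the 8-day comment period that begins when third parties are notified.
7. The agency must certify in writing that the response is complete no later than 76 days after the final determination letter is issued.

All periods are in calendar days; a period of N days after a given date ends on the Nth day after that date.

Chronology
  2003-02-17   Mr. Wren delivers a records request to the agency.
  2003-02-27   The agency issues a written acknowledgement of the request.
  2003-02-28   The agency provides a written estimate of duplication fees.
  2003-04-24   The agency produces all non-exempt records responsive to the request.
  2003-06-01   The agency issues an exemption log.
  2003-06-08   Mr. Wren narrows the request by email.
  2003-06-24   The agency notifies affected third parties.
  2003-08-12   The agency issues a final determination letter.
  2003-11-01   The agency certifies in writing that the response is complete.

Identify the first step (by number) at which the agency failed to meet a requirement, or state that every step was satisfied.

Step 3

Step 1: 12 days after 2003-02-17 (when the request is received) is 2003-03-01; done 2003-02-27 — timely.
Step 2: 5 days after 2003-02-27 (when the acknowledgement is issued) is 2003-03-04; done 2003-02-28 — timely.
Step 3: 50 days after 2003-02-28 (when the fee estimate is provided) is 2003-04-19; done 2003-04-24 — 5 days late.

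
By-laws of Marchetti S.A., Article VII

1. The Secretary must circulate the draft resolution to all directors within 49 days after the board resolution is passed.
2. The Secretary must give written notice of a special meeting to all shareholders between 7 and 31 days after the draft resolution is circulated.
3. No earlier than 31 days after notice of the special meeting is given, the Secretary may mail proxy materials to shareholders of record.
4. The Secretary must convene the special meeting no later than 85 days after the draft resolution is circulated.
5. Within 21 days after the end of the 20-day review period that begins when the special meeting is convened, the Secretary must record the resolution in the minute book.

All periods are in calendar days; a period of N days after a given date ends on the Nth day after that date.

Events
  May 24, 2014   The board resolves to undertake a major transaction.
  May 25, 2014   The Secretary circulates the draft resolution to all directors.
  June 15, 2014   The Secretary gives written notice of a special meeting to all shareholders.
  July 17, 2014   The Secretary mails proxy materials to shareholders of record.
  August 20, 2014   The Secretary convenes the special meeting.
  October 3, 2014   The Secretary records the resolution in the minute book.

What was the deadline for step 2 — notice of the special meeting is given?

June 25, 2014

Step 2 runs from May 25, 2014, when the draft resolution is circulated. The window is 7–31 days after May 25, 2014; it closes on June 25, 2014.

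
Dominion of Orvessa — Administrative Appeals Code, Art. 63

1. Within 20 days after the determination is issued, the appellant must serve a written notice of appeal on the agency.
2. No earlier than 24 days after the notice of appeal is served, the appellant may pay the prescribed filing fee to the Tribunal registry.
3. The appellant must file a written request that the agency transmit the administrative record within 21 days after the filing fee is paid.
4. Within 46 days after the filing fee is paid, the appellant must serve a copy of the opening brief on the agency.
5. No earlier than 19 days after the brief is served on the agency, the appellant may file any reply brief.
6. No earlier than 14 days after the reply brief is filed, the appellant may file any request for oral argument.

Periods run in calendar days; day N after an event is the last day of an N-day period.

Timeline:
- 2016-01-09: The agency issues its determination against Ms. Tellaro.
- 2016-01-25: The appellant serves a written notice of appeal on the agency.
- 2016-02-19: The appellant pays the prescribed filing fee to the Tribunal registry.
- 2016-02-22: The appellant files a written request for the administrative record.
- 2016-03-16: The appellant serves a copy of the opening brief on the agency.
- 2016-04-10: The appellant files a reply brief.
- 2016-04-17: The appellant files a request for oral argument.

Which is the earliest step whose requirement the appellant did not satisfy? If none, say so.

Step 1: 20 days after 2016-01-09 (when the determination is issued) is 2016-01-29; 2016-01-25 is within that limit.
Step 2: the earliest permitted date is 24 days after 2016-01-25 (when the notice of appeal is served), i.e. 2016-02-18; 2016-02-19 is on or after that date.
Step 3: 21 days after 2016-02-19 (when the filing fee is paid) is 2016-03-11; completed 2016-02-22, before the deadline.
Step 4: 46 days after 2016-02-19 (when the filing fee is paid) is 2016-04-05; done 2016-03-16 — timely.
Step 5: the earliest permitted date is 19 days after 2016-03-16 (when the brief is served on the agency), i.e. 2016-04-04; done 2016-04-10, after the minimum wait.
Step 6: the earliest permitted date is 14 days after 2016-04-10 (when the reply brief is filed), i.e. 2016-04-24; 2016-04-17 is 7 days before the earliest permitted date.

Step 6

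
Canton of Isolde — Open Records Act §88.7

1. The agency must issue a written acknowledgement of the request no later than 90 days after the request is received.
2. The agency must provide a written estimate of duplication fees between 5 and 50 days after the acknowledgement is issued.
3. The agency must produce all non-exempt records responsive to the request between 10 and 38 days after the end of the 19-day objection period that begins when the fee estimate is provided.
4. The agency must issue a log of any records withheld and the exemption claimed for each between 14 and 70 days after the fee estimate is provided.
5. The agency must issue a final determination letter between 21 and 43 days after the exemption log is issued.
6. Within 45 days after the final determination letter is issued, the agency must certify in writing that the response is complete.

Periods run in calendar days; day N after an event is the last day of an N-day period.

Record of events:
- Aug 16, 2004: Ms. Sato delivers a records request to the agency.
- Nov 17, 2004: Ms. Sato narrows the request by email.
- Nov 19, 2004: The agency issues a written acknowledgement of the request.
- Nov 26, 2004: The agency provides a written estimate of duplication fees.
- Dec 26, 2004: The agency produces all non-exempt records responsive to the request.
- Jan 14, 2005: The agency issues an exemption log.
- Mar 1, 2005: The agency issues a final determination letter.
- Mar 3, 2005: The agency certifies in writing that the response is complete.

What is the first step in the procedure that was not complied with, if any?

Step 1

Step 1 — counting 90 days from Aug 16, 2004 (when the request is received) gives a deadline of Nov 14, 2004; not done until Nov 19, 2004, 5 days after the deadline.
The procedure was therefore not followed at step 1.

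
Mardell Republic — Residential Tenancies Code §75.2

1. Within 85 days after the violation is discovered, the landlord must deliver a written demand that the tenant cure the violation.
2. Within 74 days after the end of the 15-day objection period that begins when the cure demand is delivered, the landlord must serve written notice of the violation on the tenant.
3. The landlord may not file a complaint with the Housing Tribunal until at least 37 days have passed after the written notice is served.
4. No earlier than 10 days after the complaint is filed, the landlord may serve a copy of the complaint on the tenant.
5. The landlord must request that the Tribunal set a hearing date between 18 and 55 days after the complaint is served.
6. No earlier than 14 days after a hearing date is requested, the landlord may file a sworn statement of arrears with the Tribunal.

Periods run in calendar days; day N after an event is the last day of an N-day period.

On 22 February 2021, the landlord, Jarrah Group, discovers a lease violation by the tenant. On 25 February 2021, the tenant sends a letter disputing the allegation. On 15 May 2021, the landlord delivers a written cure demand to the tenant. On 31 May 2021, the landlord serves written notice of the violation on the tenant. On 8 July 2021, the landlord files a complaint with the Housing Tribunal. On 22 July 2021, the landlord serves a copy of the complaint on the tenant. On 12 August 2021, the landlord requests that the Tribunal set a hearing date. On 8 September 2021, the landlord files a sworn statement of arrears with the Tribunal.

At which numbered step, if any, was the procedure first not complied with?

None — every step was satisfied

(1) due by 22 February 2021 + 85 days = 18 May 2021; done 15 May 2021 — timely.
(2) due by 30 May 2021 + 74 days = 12 August 2021; 31 May 2021 is within that limit.
(3) permitted from 31 May 2021 + 37 days = 7 July 2021 onward; done 8 July 2021, after the minimum wait.
(4) permitted from 8 July 2021 + 10 days = 18 July 2021 onward; done 22 July 2021, after the minimum wait.
(5) the permitted window runs from 22 July 2021 + 18 = 9 August 2021 to 22 July 2021 + 55 = 15 September 2021; done 12 August 2021, which is between those dates.
(6) permitted from 12 August 2021 + 14 days = 26 August 2021 onward; 8 September 2021 is on or after that date.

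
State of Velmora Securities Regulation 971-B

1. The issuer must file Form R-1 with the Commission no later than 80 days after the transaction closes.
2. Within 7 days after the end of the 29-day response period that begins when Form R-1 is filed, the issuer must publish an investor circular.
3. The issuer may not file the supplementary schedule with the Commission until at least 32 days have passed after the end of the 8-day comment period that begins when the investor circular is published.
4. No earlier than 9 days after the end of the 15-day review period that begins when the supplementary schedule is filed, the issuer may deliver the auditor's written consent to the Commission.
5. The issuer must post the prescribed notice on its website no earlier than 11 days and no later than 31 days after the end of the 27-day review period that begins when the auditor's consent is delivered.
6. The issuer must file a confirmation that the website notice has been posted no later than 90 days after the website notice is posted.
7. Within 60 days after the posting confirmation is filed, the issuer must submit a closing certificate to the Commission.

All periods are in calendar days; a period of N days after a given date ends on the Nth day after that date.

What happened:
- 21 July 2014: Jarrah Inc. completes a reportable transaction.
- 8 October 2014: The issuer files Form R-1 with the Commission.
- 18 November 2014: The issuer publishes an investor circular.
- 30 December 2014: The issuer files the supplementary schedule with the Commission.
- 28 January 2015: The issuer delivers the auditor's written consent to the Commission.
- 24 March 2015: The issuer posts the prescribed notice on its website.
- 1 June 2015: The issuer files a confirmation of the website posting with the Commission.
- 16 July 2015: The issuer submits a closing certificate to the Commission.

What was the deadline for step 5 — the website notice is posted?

27 March 2015

The auditor's consent is delivered on 28 January 2015; the 27-day review period therefore ends 24 February 2015, and step 5 runs from that date. The window is 11–31 days after 24 February 2015; it closes on 27 March 2015.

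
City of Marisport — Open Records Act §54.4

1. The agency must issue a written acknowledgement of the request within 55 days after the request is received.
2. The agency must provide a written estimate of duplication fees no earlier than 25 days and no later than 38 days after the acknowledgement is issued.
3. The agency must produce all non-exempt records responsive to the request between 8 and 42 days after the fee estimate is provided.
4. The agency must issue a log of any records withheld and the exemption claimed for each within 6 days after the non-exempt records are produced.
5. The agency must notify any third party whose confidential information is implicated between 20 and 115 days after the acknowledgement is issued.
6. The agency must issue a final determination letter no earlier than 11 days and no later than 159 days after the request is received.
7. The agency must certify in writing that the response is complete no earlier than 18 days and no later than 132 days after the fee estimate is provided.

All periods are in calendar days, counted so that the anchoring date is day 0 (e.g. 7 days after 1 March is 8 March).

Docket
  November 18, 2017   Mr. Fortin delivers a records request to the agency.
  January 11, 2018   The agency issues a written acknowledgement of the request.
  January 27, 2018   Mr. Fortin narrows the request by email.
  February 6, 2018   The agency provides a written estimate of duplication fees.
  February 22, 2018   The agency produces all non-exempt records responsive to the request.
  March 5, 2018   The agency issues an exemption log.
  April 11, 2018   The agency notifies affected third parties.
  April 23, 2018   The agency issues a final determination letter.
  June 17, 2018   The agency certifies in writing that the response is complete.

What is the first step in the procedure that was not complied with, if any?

Step 4

(1) due by November 18, 2017 + 55 days = January 12, 2018; done January 11, 2018 — timely.
(2) the permitted window runs from January 11, 2018 + 25 = February 5, 2018 to January 11, 2018 + 38 = February 18, 2018; done February 6, 2018, which is between those dates.
(3) the permitted window runs from February 6, 2018 + 8 = February 14, 2018 to February 6, 2018 + 42 = March 20, 2018; February 22, 2018 falls inside that range.
(4) due by February 22, 2018 + 6 days = February 28, 2018; done March 5, 2018 — 5 days late.
The analysis stops there.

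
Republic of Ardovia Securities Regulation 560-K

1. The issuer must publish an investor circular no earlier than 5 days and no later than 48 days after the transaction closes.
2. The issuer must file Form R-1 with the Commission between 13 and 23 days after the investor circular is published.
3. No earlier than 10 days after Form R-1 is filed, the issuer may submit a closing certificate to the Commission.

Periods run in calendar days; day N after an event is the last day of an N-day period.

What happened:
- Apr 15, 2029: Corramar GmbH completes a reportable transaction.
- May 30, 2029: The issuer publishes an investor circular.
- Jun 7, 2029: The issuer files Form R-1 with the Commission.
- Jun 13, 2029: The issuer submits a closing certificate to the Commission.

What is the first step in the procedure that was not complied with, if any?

Step 2

(1) the permitted window runs from Apr 15, 2029 + 5 = Apr 20, 2029 to Apr 15, 2029 + 48 = Jun 2, 2029; done May 30, 2029, which is between those dates.
(2) the permitted window runs from May 30, 2029 + 13 = Jun 12, 2029 to May 30, 2029 + 23 = Jun 22, 2029; done Jun 7, 2029 — 5 days before the window opened.
That is the first point of non-compliance.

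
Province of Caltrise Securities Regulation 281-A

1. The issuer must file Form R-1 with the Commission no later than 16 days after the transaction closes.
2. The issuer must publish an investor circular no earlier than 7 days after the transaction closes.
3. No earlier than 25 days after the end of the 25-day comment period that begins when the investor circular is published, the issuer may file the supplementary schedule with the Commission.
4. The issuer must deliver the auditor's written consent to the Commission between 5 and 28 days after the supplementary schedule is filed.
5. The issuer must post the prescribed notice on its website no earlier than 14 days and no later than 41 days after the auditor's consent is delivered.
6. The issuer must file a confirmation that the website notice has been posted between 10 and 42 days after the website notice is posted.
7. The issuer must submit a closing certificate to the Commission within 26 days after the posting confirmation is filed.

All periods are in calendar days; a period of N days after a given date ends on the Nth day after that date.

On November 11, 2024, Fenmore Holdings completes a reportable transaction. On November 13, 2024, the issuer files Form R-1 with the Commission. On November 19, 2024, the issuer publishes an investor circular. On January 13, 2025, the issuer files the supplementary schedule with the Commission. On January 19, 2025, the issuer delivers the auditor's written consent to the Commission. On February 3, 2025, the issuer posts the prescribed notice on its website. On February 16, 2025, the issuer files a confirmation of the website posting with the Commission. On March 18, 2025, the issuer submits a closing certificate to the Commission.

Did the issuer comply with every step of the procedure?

(1) due by November 11, 2024 + 16 days = November 27, 2024; completed November 13, 2024, before the deadline.
(2) permitted from November 11, 2024 + 7 days = November 18, 2024 onward; done November 19, 2024 — permitted.
(3) permitted from December 14, 2024 + 25 days = January 8, 2025 onward; done January 13, 2025 — permitted.
(4) the permitted window runs from January 13, 2025 + 5 = January 18, 2025 to January 13, 2025 + 28 = February 10, 2025; January 19, 2025 falls inside that range.
(5) the permitted window runs from January 19, 2025 + 14 = February 2, 2025 to January 19, 2025 + 41 = March 1, 2025; done February 3, 2025, which is between those dates.
(6) the permitted window runs from February 3, 2025 + 10 = February 13, 2025 to February 3, 2025 + 42 = March 17, 2025; February 16, 2025 falls inside that range.
(7) due by February 16, 2025 + 26 days = March 14, 2025; not done until March 18, 2025, 4 days after the deadline.

No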